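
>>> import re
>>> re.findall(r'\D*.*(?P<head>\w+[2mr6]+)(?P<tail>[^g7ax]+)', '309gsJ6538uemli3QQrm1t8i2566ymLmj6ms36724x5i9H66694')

This matches zero or more of a non-digit, then zero or more of any character; then one or more of a word character, then one or more of one of [2mr6] (captured as 'head'); then one or more of any character except [g7ax] (captured as 'tail').
Walking the string: at [0:51] match '309gsJ6538uemli3QQrm1t8i2566ymLmj6ms36724x5i9H66694', groups = ('66', '94').
2 groups means the one result is a tuple of 2 captured strings — 1 here.

[('66', '94')]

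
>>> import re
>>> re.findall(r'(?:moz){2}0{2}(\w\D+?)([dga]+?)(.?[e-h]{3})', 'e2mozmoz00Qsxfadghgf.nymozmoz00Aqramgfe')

[('Qsxf', 'a', 'dghg'), ('Aqr', 'a', 'mgfe')]

Pattern: the literal 'moz' repeated 2 times, then exactly 2 of the literal '0'; then a word character, then one or more of a non-digit (lazy) (captured); then one or more of one of [dga] (lazy) (captured); then optionally any character, then exactly 3 of a character in [e-h] (captured).
Because the quantifier is non-greedy, it stops expanding at the earliest point where the rest of the pattern can succeed.
Matches: at [2:19] match 'mozmoz00Qsxfadghg', groups = ('Qsxf', 'a', 'dghg'); at [23:39] match 'mozmoz00Aqramgfe', groups = ('Aqr', 'a', 'mgfe').
3 groups means each result is a tuple of 3 captured strings — 2 here.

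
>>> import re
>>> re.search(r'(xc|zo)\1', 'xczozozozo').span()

(2, 6)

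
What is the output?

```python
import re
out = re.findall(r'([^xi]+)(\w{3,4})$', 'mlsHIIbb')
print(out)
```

Pattern: one or more of any character except [xi] (captured); then 3 to 4 of a word character (captured); then anchored at the end.
Scanning left to right: at [0:8] match 'mlsHIIbb', groups = ('mlsHI', 'Ibb').
2 groups means the one result is a tuple of 2 captured strings — 1 here.

[('mlsHI', 'Ibb')]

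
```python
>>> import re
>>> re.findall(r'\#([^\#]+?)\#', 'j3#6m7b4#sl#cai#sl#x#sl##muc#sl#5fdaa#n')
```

With a single group, `findall` returns only what that group captured — 5 items.

['6m7b4', 'cai', 'x', 'muc', '5fdaa']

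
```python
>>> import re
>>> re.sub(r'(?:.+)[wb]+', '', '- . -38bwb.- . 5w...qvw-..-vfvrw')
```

''

This matches one or more of any character (non-capturing group); then one or more of one of [wb].
Matches: at [0:32] → '- . -38bwb.- . 5w...qvw-..-vfvrw'.
Each match is replaced by ''.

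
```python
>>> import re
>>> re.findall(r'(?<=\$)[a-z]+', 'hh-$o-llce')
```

['o']

Lookahead/lookbehind check context without consuming it, so the matched span excludes the asserted characters.
Since nothing is captured, `findall` lists the 1 matched substring directly.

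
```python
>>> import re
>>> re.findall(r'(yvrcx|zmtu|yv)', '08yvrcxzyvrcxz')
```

['yvrcx', 'yvrcx']

Alternation isn't longest-match — the leftmost alternative that fits at this position is chosen.
One capturing group, so `findall` returns just the captured substring from each match — 2 in all.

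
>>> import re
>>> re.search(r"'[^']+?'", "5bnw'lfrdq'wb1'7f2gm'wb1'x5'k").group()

"'lfrdq'"

Unlike `match`, `search` isn't anchored — it looks for the pattern anywhere in the string.
The match spans [4:11] → "'lfrdq'".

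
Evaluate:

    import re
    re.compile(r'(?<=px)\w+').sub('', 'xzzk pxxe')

Lookahead/lookbehind check context without consuming it, so the matched span excludes the asserted characters.
Matches: at [7:9] → 'xe'.
`sub` substitutes '' at each match site.

'xzzk px'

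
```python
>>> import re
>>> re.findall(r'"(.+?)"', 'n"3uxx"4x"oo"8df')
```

Scanning left to right: at [1:7] match '"3uxx"', group 1 = '3uxx'; at [9:13] match '"oo"', group 1 = 'oo'.
One capturing group, so `findall` returns just the captured substring from each match — 2 in all.

['3uxx', 'oo']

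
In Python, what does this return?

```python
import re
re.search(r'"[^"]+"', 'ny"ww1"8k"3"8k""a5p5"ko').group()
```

Unlike `match`, `search` isn't anchored — it looks for the pattern anywhere in the string.
The match spans [2:7] → '"ww1"'.

'"ww1"'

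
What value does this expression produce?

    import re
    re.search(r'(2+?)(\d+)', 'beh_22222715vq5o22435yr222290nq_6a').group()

This matches one or more of a literal '2' (lazy) (captured); then one or more of a digit (captured).
`re.search` tries every starting position until one works.
The match spans [4:12] → '22222715'.
Captured: group 1 = '2', group 2 = '2222715'.

'22222715'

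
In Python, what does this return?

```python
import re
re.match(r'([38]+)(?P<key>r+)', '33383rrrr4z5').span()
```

With `match`, the pattern is implicitly anchored at the beginning.
The match spans [0:9] → '33383rrrr'.

(0, 9)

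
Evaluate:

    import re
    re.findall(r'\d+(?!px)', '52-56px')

`(?!…)`/`(?<!…)` only lets a position through if the neighbouring text does NOT match; no characters are consumed.
Since nothing is captured, `findall` lists the 2 matched substrings directly.

['52', '5']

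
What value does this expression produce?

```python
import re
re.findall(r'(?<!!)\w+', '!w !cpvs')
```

['pvs']

`(?!…)`/`(?<!…)` only lets a position through if the neighbouring text does NOT match; no characters are consumed.
Matches: at [5:8] → 'pvs'.
Since nothing is captured, `findall` lists the 1 matched substring directly.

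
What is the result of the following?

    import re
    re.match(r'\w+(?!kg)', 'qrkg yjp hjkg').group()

Because the assertion is negative and zero-width, positions next to the forbidden text are skipped.
`match` is anchored at position 0; if the pattern doesn't fit there, it returns None.
The match spans [0:4] → 'qrkg'.

'qrkg'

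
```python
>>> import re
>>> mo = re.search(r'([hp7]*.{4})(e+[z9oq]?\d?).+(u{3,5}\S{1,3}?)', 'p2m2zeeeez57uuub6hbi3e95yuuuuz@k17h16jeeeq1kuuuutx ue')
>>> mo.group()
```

'p2m2zeeeez57uuub6hbi3e95yuuuuz@k17h16jeeeq1kuuuut'

The pattern matches zero or more of one of [hp7], then exactly 4 of any character (captured); then one or more of a literal 'e', then optionally one of [z9oq], then optionally a digit (captured); then one or more of any character; then 3 to 5 of the literal 'u', then 1 to 3 of a non-whitespace character (lazy) (captured).
A `+?`/`*?`/`{m,n}?` starts at its minimum and grows only as far as needed for what follows to match.
`search` walks the string left to right and returns the first match it finds.
The match spans [0:49] → 'p2m2zeeeez57uuub6hbi3e95yuuuuz@k17h16jeeeq1kuuuut'.
Captured: group 1 = 'p2m2z', group 2 = 'eeeez5', group 3 = 'uuut'.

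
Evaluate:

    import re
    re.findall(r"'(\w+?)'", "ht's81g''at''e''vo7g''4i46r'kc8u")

['s81g', 'at', 'e', 'vo7g', '4i46r']

One capturing group, so `findall` returns just the captured substring from each match — 5 in all.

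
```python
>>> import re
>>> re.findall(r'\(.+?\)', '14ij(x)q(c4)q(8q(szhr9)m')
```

['(x)', '(c4)', '(8q(szhr9)']

A non-greedy quantifier consumes as few characters as it can — just enough that the remainder of the pattern still matches from where it stops; whatever follows it matches normally.
No capturing groups, so `findall` returns the 3 full match strings.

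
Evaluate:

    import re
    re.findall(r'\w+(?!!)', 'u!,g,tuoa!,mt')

Because the assertion is negative and zero-width, positions next to the forbidden text are skipped.
With no groups in the pattern, `findall` gives back each whole match — 3 here.

['g', 'tuo', 'mt']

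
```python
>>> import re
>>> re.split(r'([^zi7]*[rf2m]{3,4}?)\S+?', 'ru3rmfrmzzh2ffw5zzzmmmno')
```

Pattern: zero or more of any character except [zi7], then 3 to 4 of one of [rf2m] (lazy) (captured); then one or more of a non-whitespace character (lazy).
Matches to split on: at [0:9] → 'ru3rmfrmz'; at [10:15] → 'h2ffw'; at [19:23] → 'mmmn'.
`re.split` interleaves the captured-group text with the surrounding fragments.

['', 'ru3rmfrm', 'z', 'h2ff', '5zzz', 'mmm', 'o']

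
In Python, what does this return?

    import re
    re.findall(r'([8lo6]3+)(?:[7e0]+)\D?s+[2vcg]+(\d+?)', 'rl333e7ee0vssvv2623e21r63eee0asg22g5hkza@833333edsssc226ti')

Because the quantifier is non-greedy, it stops expanding at the earliest point where the rest of the pattern can succeed.
2 groups means each result is a tuple of 2 captured strings — 3 here.

[('l333', '6'), ('63', '5'), ('833333', '6')]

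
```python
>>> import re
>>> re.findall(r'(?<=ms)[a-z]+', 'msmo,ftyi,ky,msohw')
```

['mo', 'ohw']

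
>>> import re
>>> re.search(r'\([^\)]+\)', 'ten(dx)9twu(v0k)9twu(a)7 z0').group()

The match spans [3:7] → '(dx)'.

'(dx)'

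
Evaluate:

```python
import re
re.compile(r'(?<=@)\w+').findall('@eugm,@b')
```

The positive lookaround only admits positions where the adjacent text matches; those characters stay outside the span.
Walking the string: at [1:5] → 'eugm'; at [7:8] → 'b'.
`findall` yields the raw match text (2 of them) because the pattern has no groups.

['eugm', 'b']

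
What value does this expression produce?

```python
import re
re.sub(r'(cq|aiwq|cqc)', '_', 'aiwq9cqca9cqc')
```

'_9_ca9_c'

`|` is ordered: at each position the engine commits to the first alternative that works.
Matches: at [0:4] → 'aiwq'; at [5:7] → 'cq'; at [10:12] → 'cq'.
`sub` substitutes '_' at each match site.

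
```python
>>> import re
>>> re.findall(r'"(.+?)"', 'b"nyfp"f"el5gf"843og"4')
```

['nyfp', 'el5gf']

A `+?`/`*?`/`{m,n}?` starts at its minimum and grows only as far as needed for what follows to match.
Scanning left to right: at [1:7] match '"nyfp"', group 1 = 'nyfp'; at [8:15] match '"el5gf"', group 1 = 'el5gf'.
With a single group, `findall` returns only what that group captured — 2 items.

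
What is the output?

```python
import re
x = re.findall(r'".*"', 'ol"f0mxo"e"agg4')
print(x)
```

['"f0mxo"e"']

Walking the string: at [2:11] → '"f0mxo"e"'.
`findall` yields the raw match text (1 of them) because the pattern has no groups.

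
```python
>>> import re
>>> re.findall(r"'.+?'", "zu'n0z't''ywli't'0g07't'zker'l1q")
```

["'n0z'", "''ywli'", "'0g07'", "'zker'"]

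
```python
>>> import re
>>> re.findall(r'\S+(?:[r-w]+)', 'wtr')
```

The pattern matches one or more of a non-whitespace character; then one or more of a character in [r-w] (non-capturing group).
No capturing groups, so `findall` returns the 1 full match string.

['wtr']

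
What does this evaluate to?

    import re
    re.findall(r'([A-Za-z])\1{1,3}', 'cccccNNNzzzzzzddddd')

['c', 'N', 'z', 'z', 'd']

`\1` has to match the exact text group 1 already captured.
Walking the string: at [0:4] match 'cccc', group 1 = 'c'; at [5:8] match 'NNN', group 1 = 'N'; at [8:12] match 'zzzz', group 1 = 'z'; at [12:14] match 'zz', group 1 = 'z'; at [14:18] match 'dddd', group 1 = 'd'.
With a single group, `findall` returns only what that group captured — 5 items.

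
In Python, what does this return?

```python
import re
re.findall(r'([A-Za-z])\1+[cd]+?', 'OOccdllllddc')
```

['O', 'l']

`\1` is not a pattern — it's the concrete string captured by group 1, re-applied verbatim.
Walking the string: at [0:3] match 'OOc', group 1 = 'O'; at [5:10] match 'lllld', group 1 = 'l'.
One capturing group, so `findall` returns just the captured substring from each match — 2 in all.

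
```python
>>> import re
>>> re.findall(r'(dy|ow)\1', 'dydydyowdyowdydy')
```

['dy', 'dy']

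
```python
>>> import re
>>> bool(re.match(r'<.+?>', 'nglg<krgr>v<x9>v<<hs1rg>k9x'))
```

False

`match` is anchored at position 0; if the pattern doesn't fit there, it returns None.
Here position 0 doesn't satisfy it, so the call returns None, and `bool(None)` is False.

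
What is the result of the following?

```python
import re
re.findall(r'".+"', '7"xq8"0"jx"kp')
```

['"xq8"0"jx"']

Since nothing is captured, `findall` lists the 1 matched substring directly.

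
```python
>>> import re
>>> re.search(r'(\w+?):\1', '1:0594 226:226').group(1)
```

After group 1 captures some text, `\1` only succeeds where that same text appears again.
`search` walks the string left to right and returns the first match it finds.
The match spans [7:14] → '226:226'.
Captured: group 1 = '226'.

'226'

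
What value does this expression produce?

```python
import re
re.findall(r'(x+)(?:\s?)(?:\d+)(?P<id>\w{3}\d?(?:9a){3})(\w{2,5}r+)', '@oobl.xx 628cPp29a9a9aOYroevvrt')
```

[('xx', 'cPp29a9a9a', 'OYr')]

The pattern matches one or more of a literal 'x' (captured); then optionally whitespace (non-capturing group); then one or more of a digit (non-capturing group); then exactly 3 of a word character, then optionally a digit, then the literal '9a' repeated 3 times (captured as 'id'); then 2 to 5 of a word character, then one or more of the literal 'r' (captured).
Matches: at [6:25] match 'xx 628cPp29a9a9aOYr', groups = ('xx', 'cPp29a9a9a', 'OYr').
`findall` packs the 3 group values into a tuple for every match.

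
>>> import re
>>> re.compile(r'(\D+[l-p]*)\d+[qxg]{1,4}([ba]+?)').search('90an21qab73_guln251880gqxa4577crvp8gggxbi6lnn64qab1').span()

The match spans [2:8] → 'an21qa'.

(2, 8)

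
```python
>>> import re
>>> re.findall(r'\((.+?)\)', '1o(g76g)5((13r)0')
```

['g76g', '(13r']

A non-greedy quantifier consumes as few characters as it can — just enough that the remainder of the pattern still matches from where it stops; whatever follows it matches normally.
Walking the string: at [2:8] match '(g76g)', group 1 = 'g76g'; at [9:15] match '((13r)', group 1 = '(13r'.
Because there's exactly one group, `findall` drops the full match and keeps group 1 from each hit.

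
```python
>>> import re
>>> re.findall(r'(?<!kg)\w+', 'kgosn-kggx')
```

['kgosn', 'kggx']

The negative lookahead/lookbehind blocks any match where the forbidden context is present.
Scanning left to right: at [0:5] → 'kgosn'; at [6:10] → 'kggx'.
Since nothing is captured, `findall` lists the 2 matched substrings directly.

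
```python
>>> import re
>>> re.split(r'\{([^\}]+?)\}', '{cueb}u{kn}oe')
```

Matches to split on: at [0:6] → '{cueb}'; at [7:11] → '{kn}'.
`re.split` interleaves the captured-group text with the surrounding fragments.

['', 'cueb', 'u', 'kn', 'oe']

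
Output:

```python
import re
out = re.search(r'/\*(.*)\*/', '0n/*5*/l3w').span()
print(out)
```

(2, 7)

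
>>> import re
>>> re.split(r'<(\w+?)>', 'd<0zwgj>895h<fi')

With a capturing group present, the delimiter's captured portion is kept in the result list.

['d', '0zwgj', '895h<fi']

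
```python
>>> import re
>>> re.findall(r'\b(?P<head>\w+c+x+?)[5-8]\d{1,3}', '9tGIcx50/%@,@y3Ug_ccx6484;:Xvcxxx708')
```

Pattern: a word boundary (`\b`, zero-width); then one or more of a word character, then one or more of the literal 'c', then one or more of a literal 'x' (lazy) (captured as 'head'); then a character in [5-8], then 1 to 3 of a digit.
Walking the string: at [0:8] match '9tGIcx50', group 1 = '9tGIcx'; at [13:25] match 'y3Ug_ccx6484', group 1 = 'y3Ug_ccx'; at [27:36] match 'Xvcxxx708', group 1 = 'Xvcxxx'.
`findall` collects group 1 from each match (3 total).

['9tGIcx', 'y3Ug_ccx', 'Xvcxxx']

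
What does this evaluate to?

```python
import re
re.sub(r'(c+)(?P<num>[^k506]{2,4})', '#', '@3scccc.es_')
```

The pattern matches one or more of a literal 'c' (captured); then 2 to 4 of any character except [k506] (captured as 'num').
Each match is replaced by '#'.

'@3s#'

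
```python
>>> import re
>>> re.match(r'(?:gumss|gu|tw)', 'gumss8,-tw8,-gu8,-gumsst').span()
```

(0, 5)

The regex engine tests alternatives in the order written; an earlier branch that matches wins even if a later one would match more.
`re.match` only tries the pattern at the start of the string.
The match spans [0:5] → 'gumss'.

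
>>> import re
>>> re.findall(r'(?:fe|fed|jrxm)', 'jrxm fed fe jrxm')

['jrxm', 'fe', 'fe', 'jrxm']

Alternation isn't longest-match — the leftmost alternative that fits at this position is chosen.
Matches: at [0:4] → 'jrxm'; at [5:7] → 'fe'; at [9:11] → 'fe'; at [12:16] → 'jrxm'.
No capturing groups, so `findall` returns the 4 full match strings.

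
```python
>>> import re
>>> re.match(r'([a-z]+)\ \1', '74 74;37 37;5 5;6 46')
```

`\1` is not a pattern — it's the concrete string captured by group 1, re-applied verbatim.
`match` is anchored at position 0; if the pattern doesn't fit there, it returns None.
Here the string doesn't start with a match, so the call returns None.

None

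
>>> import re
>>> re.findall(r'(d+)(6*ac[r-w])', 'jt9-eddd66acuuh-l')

[('ddd', '66acu')]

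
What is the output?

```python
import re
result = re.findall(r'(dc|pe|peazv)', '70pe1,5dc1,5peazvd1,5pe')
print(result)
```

['pe', 'dc', 'pe', 'pe']

`|` is ordered: at each position the engine commits to the first alternative that works.
Walking the string: at [2:4] match 'pe', group 1 = 'pe'; at [7:9] match 'dc', group 1 = 'dc'; at [12:14] match 'pe', group 1 = 'pe'; at [21:23] match 'pe', group 1 = 'pe'.
`findall` collects group 1 from each match (4 total).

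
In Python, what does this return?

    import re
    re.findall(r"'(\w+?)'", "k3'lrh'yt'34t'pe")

['lrh', '34t']

One capturing group, so `findall` returns just the captured substring from each match — 2 in all.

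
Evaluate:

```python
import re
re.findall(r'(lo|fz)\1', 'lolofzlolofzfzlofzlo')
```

`\1` has to match the exact text group 1 already captured.
Matches: at [0:4] match 'lolo', group 1 = 'lo'; at [6:10] match 'lolo', group 1 = 'lo'; at [10:14] match 'fzfz', group 1 = 'fz'.
Because there's exactly one group, `findall` drops the full match and keeps group 1 from each hit.

['lo', 'lo', 'fz']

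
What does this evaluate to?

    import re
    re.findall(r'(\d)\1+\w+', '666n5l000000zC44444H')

['6']

After group 1 captures some text, `\1` only succeeds where that same text appears again.
Scanning left to right: at [0:20] match '666n5l000000zC44444H', group 1 = '6'.
One capturing group, so `findall` returns just the captured substring from the one match — 1 in all.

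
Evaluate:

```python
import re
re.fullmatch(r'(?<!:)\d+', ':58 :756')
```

Because the assertion is negative and zero-width, positions next to the forbidden text are skipped.
`fullmatch` succeeds only if the pattern covers the string from start to end.
Here there's no way to consume every character, so the call returns None.

None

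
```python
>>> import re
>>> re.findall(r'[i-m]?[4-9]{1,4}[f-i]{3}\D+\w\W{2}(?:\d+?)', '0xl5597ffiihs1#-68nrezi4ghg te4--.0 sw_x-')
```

This matches optionally a character in [i-m], then 1 to 4 of a character in [4-9], then exactly 3 of a character in [f-i]; then one or more of a non-digit, then a word character, then exactly 2 of a non-word character; then one or more of a digit (lazy) (non-capturing group).
Walking the string: at [2:17] → 'l5597ffiihs1#-6'.
No capturing groups, so `findall` returns the 1 full match string.

['l5597ffiihs1#-6']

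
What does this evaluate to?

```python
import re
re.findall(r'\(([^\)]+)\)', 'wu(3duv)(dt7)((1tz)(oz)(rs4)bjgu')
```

['3duv', 'dt7', '(1tz', 'oz', 'rs4']

With a single group, `findall` returns only what that group captured — 5 items.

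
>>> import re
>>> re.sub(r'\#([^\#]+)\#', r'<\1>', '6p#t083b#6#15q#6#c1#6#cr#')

'6p<t083b>6<15q>6<c1>6<cr>'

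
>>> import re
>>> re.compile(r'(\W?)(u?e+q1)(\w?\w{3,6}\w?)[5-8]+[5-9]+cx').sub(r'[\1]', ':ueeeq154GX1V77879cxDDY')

'[:]DDY'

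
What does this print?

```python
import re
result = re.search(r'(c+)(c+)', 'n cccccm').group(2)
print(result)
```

c

The match spans [2:7] → 'ccccc'.
Captured: group 1 = 'cccc', group 2 = 'c'.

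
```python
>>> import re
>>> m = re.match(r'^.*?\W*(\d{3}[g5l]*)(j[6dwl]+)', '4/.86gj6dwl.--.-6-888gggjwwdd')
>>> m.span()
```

(0, 29)

Pattern: anchored at the start of the string; then zero or more of any character (lazy), then zero or more of a non-word character; then exactly 3 of a digit, then zero or more of one of [g5l] (captured); then a literal 'j', then one or more of one of [6dwl] (captured).
`re.match` won't scan ahead — the pattern has to work from the very first character.
The match spans [0:29] → '4/.86gj6dwl.--.-6-888gggjwwdd'.
Captured: group 1 = '888ggg', group 2 = 'jwwdd'.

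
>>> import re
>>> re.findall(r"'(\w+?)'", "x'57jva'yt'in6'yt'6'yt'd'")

One capturing group, so `findall` returns just the captured substring from each match — 4 in all.

['57jva', 'in6', '6', 'd']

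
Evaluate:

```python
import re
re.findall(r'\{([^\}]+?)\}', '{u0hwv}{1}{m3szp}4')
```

One capturing group, so `findall` returns just the captured substring from each match — 3 in all.

['u0hwv', '1', 'm3szp']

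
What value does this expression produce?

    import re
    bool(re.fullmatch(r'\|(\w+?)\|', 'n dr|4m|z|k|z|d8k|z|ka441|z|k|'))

False

For `fullmatch`, every character of the input must be accounted for by the pattern.
Here the pattern can't cover the whole string, so the call returns None, and `bool(None)` is False.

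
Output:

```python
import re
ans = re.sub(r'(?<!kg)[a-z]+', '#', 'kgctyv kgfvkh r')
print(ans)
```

The negative lookaround is zero-width — it rules out positions where the adjacent text would match, without consuming anything.
`sub` substitutes '#' at each match site.

# # #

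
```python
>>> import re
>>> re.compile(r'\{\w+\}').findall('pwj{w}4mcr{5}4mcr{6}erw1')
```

['{w}', '{5}', '{6}']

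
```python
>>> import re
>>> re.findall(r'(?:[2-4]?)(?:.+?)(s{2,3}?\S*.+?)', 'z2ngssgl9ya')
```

['ssgl9ya']

With a single group, `findall` returns only what that group captured — 1 item.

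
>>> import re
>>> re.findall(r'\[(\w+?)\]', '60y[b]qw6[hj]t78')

['b', 'hj']

Matches: at [3:6] match '[b]', group 1 = 'b'; at [9:13] match '[hj]', group 1 = 'hj'.
`findall` collects group 1 from each match (2 total).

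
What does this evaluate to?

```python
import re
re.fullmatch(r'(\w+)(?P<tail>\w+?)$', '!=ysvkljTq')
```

None

The pattern matches one or more of a word character (captured); then one or more of a word character (lazy) (captured as 'tail'); then anchored at the end.
`re.fullmatch` is like wrapping the pattern in `^…$` (in single-line mode).
Here there's no way to consume every character, so the call returns None.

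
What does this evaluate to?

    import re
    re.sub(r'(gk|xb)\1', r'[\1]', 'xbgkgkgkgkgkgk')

A backreference is literal: `\1` must see the identical characters the first group matched.
Matches: at [2:6] → 'gkgk'; at [6:10] → 'gkgk'; at [10:14] → 'gkgk'.
Each match is replaced using the text its own group 1 captured.

'xb[gk][gk][gk]'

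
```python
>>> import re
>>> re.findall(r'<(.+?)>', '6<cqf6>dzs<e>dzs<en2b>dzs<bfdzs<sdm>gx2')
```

The `?` after the quantifier makes it lazy — it takes as little as possible before letting the rest of the pattern try.
Scanning left to right: at [1:7] match '<cqf6>', group 1 = 'cqf6'; at [10:13] match '<e>', group 1 = 'e'; at [16:22] match '<en2b>', group 1 = 'en2b'; at [25:36] match '<bfdzs<sdm>', group 1 = 'bfdzs<sdm'.
`findall` collects group 1 from each match (4 total).

['cqf6', 'e', 'en2b', 'bfdzs<sdm']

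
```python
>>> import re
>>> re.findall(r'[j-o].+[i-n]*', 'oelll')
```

['oelll']

Pattern: a character in [j-o]; then one or more of any character, then zero or more of a character in [i-n].
Since nothing is captured, `findall` lists the 1 matched substring directly.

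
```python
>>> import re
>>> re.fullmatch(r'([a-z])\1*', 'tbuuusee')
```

None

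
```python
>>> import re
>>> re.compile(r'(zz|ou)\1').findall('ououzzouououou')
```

['ou', 'ou', 'ou']

A backreference is literal: `\1` must see the identical characters the first group matched.
Because there's exactly one group, `findall` drops the full match and keeps group 1 from each hit.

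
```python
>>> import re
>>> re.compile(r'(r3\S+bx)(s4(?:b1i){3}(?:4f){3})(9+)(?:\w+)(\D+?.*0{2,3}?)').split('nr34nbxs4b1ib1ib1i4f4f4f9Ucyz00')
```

The pattern matches the literal 'r3', then one or more of a non-whitespace character, then the literal 'bx' (captured); then the literal 's4', then the literal 'b1i' repeated 3 times, then the literal '4f' repeated 3 times (captured); then one or more of a literal '9' (captured); then one or more of a word character (non-capturing group); then one or more of a non-digit (lazy), then zero or more of any character, then 2 to 3 of a literal '0' (lazy) (captured).
Matches to split on: at [1:31] → 'r34nbxs4b1ib1ib1i4f4f4f9Ucyz00'.
With a capturing group present, the delimiter's captured portion is kept in the result list.

['n', 'r34nbx', 's4b1ib1ib1i4f4f4f', '9', 'z00', '']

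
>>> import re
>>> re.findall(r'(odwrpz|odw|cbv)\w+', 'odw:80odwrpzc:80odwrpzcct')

['odwrpz', 'odwrpz']

`|` is ordered: at each position the engine commits to the first alternative that works.
Matches: at [6:13] match 'odwrpzc', group 1 = 'odwrpz'; at [16:25] match 'odwrpzcct', group 1 = 'odwrpz'.
Because there's exactly one group, `findall` drops the full match and keeps group 1 from each hit.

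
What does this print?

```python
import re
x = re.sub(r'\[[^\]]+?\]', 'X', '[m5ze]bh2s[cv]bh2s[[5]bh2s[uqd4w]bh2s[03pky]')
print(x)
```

Xbh2sXbh2sXbh2sXbh2sX

Every occurrence is swapped for 'X'.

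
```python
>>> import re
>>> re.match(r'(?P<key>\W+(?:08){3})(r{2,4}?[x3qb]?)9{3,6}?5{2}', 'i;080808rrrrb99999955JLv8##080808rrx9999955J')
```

None

With `match`, the pattern is implicitly anchored at the beginning.
Here position 0 doesn't satisfy it, so the call returns None.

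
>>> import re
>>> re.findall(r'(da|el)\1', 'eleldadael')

['el', 'da']

`\1` is not a pattern — it's the concrete string captured by group 1, re-applied verbatim.
Because there's exactly one group, `findall` drops the full match and keeps group 1 from each hit.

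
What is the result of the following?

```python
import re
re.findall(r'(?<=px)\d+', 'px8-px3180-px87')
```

['8', '3180', '87']

Because the assertion is zero-width, the text it checks is not consumed and won't appear in the result.
`findall` yields the raw match text (3 of them) because the pattern has no groups.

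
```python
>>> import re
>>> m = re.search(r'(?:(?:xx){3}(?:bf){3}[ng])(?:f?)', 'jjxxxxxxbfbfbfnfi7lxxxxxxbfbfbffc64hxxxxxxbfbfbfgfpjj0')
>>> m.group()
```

'xxxxxxbfbfbfnf'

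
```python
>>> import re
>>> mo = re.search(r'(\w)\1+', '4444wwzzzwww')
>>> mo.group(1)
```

`\1` has to match the exact text group 1 already captured.
`re.search` scans for the first position where the pattern succeeds.
The match spans [0:4] → '4444'.
Captured: group 1 = '4'.

'4'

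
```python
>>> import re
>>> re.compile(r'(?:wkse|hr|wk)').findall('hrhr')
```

['hr', 'hr']

With no groups in the pattern, `findall` gives back each whole match — 2 here.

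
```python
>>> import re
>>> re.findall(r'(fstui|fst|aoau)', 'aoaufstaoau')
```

Matches: at [0:4] match 'aoau', group 1 = 'aoau'; at [4:7] match 'fst', group 1 = 'fst'; at [7:11] match 'aoau', group 1 = 'aoau'.
Because there's exactly one group, `findall` drops the full match and keeps group 1 from each hit.

['aoau', 'fst', 'aoau']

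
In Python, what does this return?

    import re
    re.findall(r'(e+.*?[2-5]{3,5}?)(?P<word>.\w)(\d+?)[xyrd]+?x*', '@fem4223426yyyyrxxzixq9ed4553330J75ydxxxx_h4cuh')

[('em422', '34', '26'), ('ed455333', '0J', '75')]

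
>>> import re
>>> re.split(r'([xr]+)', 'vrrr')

['v', 'rrr', '']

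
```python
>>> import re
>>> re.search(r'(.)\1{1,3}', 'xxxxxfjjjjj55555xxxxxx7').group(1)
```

The match spans [0:4] → 'xxxx'.
Captured: group 1 = 'x'.

'x'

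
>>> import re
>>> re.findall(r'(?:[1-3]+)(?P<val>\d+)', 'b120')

The pattern matches one or more of a character in [1-3] (non-capturing group); then one or more of a digit (captured as 'val').
With a single group, `findall` returns only what that group captured — 1 item.

['0']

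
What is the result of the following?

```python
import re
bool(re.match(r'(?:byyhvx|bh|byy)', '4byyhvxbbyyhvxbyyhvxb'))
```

False

`re.match` only tries the pattern at the start of the string.
Here the string doesn't start with a match, so the call returns None, and `bool(None)` is False.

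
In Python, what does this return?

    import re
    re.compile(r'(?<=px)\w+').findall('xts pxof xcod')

The positive lookaround only admits positions where the adjacent text matches; those characters stay outside the span.
`findall` yields the raw match text (1 of them) because the pattern has no groups.

['of']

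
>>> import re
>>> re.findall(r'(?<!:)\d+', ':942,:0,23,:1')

The negative lookaround is zero-width — it rules out positions where the adjacent text would match, without consuming anything.
Scanning left to right: at [2:4] → '42'; at [8:10] → '23'.
`findall` yields the raw match text (2 of them) because the pattern has no groups.

['42', '23']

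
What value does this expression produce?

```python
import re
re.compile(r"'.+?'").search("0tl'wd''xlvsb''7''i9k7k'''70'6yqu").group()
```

"'wd'"

Lazy quantifiers expand one character at a time until the remainder of the pattern can match.
The match spans [3:7] → "'wd'".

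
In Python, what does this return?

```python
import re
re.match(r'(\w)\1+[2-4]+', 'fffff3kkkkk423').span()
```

(0, 6)

`\1` has to match the exact text group 1 already captured.
With `match`, the pattern is implicitly anchored at the beginning.
The match spans [0:6] → 'fffff3'.
Captured: group 1 = 'f'.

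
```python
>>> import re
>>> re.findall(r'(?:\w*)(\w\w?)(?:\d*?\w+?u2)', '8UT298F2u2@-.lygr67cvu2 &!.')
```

['F', 'c']

This matches zero or more of a word character (non-capturing group); then a word character, then optionally a word character (captured); then zero or more of a digit (lazy), then one or more of a word character (lazy), then the literal 'u2' (non-capturing group).
Scanning left to right: at [0:10] match '8UT298F2u2', group 1 = 'F'; at [13:23] match 'lygr67cvu2', group 1 = 'c'.
With a single group, `findall` returns only what that group captured — 2 items.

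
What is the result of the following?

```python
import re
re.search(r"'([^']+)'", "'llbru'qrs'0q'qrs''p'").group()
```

Unlike `match`, `search` isn't anchored — it looks for the pattern anywhere in the string.
The match spans [0:7] → "'llbru'".
Captured: group 1 = 'llbru'.

"'llbru'"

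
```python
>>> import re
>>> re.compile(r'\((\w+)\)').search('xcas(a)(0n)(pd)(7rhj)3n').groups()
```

The match spans [4:7] → '(a)'.
Captured: group 1 = 'a'.

('a',)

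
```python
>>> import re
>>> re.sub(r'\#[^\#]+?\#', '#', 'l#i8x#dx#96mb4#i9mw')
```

'l#dx#i9mw'

`sub` substitutes '#' at each match site.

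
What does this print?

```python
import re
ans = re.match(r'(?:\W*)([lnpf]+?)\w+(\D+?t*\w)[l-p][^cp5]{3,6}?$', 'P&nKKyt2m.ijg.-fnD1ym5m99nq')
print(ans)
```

None

Pattern: zero or more of a non-word character (non-capturing group); then one or more of one of [lnpf] (lazy) (captured); then one or more of a word character; then one or more of a non-digit (lazy), then zero or more of the literal 't', then a word character (captured); then a character in [l-p], then 3 to 6 of any character except [cp5] (lazy); then anchored at the end.
`match` is anchored at position 0; if the pattern doesn't fit there, it returns None.
Here the pattern fails at index 0, so the call returns None.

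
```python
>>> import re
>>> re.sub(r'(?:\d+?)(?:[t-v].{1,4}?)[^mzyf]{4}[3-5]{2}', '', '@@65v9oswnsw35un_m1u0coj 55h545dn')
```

'@@un_mh545dn'

A non-greedy quantifier consumes as few characters as it can — just enough that the remainder of the pattern still matches from where it stops; whatever follows it matches normally.
`sub` substitutes '' at each match site.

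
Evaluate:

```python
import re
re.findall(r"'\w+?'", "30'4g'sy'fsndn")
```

["'4g'"]

Matches: at [2:6] → "'4g'".
`findall` yields the raw match text (1 of them) because the pattern has no groups.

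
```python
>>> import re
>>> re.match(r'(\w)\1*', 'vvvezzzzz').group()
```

After group 1 captures some text, `\1` only succeeds where that same text appears again.
`match` is anchored at position 0; if the pattern doesn't fit there, it returns None.
The match spans [0:3] → 'vvv'.
Captured: group 1 = 'v'.

'vvv'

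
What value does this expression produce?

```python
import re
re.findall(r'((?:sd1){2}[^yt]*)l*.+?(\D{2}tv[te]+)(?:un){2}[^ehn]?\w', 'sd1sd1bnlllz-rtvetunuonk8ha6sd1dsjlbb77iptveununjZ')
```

Pattern: the literal 'sd1' repeated 2 times, then zero or more of any character except [yt] (captured); then zero or more of the literal 'l', then one or more of any character (lazy); then exactly 2 of a non-digit, then the literal 'tv', then one or more of one of [te] (captured); then the literal 'un' repeated 2 times, then optionally any character except [ehn], then a word character.
Walking the string: at [0:50] match 'sd1sd1bnlllz-rtvetunuonk8ha6sd1dsjlbb77iptveununjZ', groups = ('sd1sd1bnlllz-r', 'iptve').
2 groups means the one result is a tuple of 2 captured strings — 1 here.

[('sd1sd1bnlllz-r', 'iptve')]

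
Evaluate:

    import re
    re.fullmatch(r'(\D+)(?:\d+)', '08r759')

`re.fullmatch` requires the pattern to consume the entire string.
Here there's no way to consume every character, so the call returns None.

None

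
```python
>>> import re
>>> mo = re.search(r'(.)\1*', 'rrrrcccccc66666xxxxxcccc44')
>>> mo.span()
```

(0, 4)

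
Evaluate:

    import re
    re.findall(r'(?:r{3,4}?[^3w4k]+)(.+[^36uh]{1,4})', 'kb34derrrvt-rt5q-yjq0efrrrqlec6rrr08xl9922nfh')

['nf']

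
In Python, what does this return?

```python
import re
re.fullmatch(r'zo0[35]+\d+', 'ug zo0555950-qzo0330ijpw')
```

None

For `fullmatch`, every character of the input must be accounted for by the pattern.
Here the pattern can't cover the whole string, so the call returns None.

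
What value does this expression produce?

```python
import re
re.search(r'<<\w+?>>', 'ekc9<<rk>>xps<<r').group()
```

'<<rk>>'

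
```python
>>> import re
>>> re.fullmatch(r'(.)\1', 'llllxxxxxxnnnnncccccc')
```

None

`fullmatch` succeeds only if the pattern covers the string from start to end.
Here there's no way to consume every character, so the call returns None.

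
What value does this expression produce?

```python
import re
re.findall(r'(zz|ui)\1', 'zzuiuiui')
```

`\1` has to match the exact text group 1 already captured.
Matches: at [2:6] match 'uiui', group 1 = 'ui'.
With a single group, `findall` returns only what that group captured — 1 item.

['ui']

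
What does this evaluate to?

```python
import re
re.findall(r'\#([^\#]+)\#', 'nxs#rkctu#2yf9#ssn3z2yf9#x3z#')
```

['rkctu', 'ssn3z2yf9']

`findall` collects group 1 from each match (2 total).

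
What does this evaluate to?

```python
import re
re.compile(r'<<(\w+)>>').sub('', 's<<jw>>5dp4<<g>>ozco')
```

Matches: at [1:7] → '<<jw>>'; at [11:16] → '<<g>>'.
Every occurrence is swapped for ''.

's5dp4ozco'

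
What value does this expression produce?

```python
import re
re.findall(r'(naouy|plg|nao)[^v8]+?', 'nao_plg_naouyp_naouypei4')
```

`|` is ordered: at each position the engine commits to the first alternative that works.
Matches: at [0:4] match 'nao_', group 1 = 'nao'; at [4:8] match 'plg_', group 1 = 'plg'; at [8:14] match 'naouyp', group 1 = 'naouy'; at [15:21] match 'naouyp', group 1 = 'naouy'.
Because there's exactly one group, `findall` drops the full match and keeps group 1 from each hit.

['nao', 'plg', 'naouy', 'naouy']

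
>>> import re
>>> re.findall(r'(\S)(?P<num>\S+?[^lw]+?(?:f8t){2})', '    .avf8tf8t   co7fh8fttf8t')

The pattern matches a non-whitespace character (captured); then one or more of a non-whitespace character (lazy), then one or more of any character except [lw] (lazy), then the literal 'f8t' repeated 2 times (captured as 'num').
Multiple groups make `findall` return tuples — one 2-tuple for the one match.

[('.', 'avf8tf8t')]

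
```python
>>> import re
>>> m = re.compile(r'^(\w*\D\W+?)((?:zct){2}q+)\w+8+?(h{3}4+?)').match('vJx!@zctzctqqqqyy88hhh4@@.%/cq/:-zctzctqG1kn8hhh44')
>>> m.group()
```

'vJx!@zctzctqqqqyy88hhh4'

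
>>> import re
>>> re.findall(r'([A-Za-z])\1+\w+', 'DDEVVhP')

After group 1 captures some text, `\1` only succeeds where that same text appears again.
Matches: at [0:7] match 'DDEVVhP', group 1 = 'D'.
One capturing group, so `findall` returns just the captured substring from the one match — 1 in all.

['D']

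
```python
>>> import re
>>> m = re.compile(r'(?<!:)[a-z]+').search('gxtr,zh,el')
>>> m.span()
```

(0, 4)

Because the assertion is negative and zero-width, positions next to the forbidden text are skipped.
`search` walks the string left to right and returns the first match it finds.
The match spans [0:4] → 'gxtr'.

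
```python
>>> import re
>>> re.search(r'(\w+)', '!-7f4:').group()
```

'7f4'

This matches one or more of a word character (captured).
The match spans [2:5] → '7f4'.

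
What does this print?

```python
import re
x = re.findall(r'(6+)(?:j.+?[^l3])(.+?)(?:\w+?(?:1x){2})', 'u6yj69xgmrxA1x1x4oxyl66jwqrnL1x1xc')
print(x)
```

Multiple groups make `findall` return tuples — one 2-tuple for the one match.

[('66', 'r')]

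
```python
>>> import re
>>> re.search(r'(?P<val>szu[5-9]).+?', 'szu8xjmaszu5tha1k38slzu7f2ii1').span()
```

(0, 5)

The pattern matches the literal 'szu', then a character in [5-9] (captured as 'val'); then one or more of any character (lazy).
A non-greedy quantifier consumes as few characters as it can — just enough that the remainder of the pattern still matches from where it stops; whatever follows it matches normally.
Unlike `match`, `search` isn't anchored — it looks for the pattern anywhere in the string.
The match spans [0:5] → 'szu8x'.
Captured: group 1 = 'szu8'.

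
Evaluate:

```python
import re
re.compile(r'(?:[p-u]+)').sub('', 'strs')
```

Pattern: one or more of a character in [p-u] (non-capturing group).
Matches: at [0:4] → 'strs'.
Each match is replaced by ''.

''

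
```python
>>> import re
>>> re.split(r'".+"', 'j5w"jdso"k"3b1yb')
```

['j5w', '3b1yb']

Matches to split on: at [3:11] → '"jdso"k"'.
The string is cut at each match, leaving 2 pieces.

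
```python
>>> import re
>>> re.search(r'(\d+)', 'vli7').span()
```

(3, 4)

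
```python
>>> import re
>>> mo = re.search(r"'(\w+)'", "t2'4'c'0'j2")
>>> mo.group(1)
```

`re.search` tries every starting position until one works.
The match spans [2:5] → "'4'".
Captured: group 1 = '4'.

'4'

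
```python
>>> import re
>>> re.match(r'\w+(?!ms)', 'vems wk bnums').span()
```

(0, 4)

`re.match` won't scan ahead — the pattern has to work from the very first character.
The match spans [0:4] → 'vems'.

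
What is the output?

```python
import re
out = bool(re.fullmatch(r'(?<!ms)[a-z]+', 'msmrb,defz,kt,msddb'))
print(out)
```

False

For `fullmatch`, every character of the input must be accounted for by the pattern.
Here there's no way to consume every character, so the call returns None, and `bool(None)` is False.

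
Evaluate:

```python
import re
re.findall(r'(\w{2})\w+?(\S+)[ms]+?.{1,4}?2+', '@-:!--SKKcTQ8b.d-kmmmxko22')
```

Because the quantifier is non-greedy, it stops expanding at the earliest point where the rest of the pattern can succeed.
With 2 capturing groups, `findall` returns a 2-tuple per match.

[('SK', 'cTQ8b.d-kmm')]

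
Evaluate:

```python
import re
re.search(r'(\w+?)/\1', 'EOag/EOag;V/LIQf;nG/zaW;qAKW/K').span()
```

(0, 9)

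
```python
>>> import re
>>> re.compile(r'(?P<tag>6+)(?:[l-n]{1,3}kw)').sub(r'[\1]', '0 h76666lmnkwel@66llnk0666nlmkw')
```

'0 h7[6666]el@66llnk0[666]'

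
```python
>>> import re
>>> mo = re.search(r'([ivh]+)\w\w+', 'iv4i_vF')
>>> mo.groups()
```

('iv',)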